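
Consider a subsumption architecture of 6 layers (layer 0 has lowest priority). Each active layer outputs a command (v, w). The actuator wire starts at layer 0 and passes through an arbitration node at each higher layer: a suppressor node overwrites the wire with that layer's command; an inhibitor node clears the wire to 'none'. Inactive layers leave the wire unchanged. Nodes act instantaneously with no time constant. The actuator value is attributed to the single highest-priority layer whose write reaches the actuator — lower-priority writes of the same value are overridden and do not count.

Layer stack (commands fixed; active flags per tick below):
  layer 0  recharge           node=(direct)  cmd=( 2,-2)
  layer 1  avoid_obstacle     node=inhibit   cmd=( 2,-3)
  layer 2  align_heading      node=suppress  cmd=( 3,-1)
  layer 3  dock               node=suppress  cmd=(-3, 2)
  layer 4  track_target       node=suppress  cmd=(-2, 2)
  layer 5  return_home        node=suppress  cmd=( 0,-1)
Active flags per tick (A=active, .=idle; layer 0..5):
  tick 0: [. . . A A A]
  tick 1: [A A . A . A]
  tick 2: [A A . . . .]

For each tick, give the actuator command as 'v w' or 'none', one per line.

0 -1
0 -1
none

tick 0:
  [0] recharge off; wire := none
  [1] avoid_obstacle off; pass none
  [2] align_heading off; pass none
  [3] dock on (suppress); wire := (-3, 2)
  [4] track_target on (suppress); wire := (-2, 2)
  [5] return_home on (suppress); wire := (0, -1)
  output (0, -1)
tick 1:
  [0] recharge on; wire := (2, -2)
  [1] avoid_obstacle on (inhibit); wire := none
  [2] align_heading off; pass none
  [3] dock on (suppress); wire := (-3, 2)
  [4] track_target off; pass (-3, 2)
  [5] return_home on (suppress); wire := (0, -1)
  output (0, -1)
tick 2:
  [0] recharge on; wire := (2, -2)
  [1] avoid_obstacle on (inhibit); wire := none
  [2] align_heading off; pass none
  [3] dock off; pass none
  [4] track_target off; pass none
  [5] return_home off; pass none
  output none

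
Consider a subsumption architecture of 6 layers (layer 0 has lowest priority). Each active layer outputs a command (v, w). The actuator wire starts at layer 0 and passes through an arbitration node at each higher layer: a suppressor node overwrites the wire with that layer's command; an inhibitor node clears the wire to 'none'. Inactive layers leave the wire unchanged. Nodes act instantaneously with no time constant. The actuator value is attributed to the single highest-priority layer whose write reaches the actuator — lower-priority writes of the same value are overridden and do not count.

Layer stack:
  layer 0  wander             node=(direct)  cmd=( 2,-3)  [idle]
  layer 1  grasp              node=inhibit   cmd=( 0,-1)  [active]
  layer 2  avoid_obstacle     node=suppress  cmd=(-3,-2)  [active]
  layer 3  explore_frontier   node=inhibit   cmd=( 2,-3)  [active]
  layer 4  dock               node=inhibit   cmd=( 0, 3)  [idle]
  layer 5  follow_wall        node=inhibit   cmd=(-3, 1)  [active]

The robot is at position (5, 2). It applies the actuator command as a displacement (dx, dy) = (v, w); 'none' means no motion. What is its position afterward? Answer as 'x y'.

L0 wander: idle → wire = none
L1 grasp: active, inhibitor → wire = none
L2 avoid_obstacle: active, suppressor → wire = (-3, -2)
L3 explore_frontier: active, inhibitor → wire = none
L4 dock: idle → wire stays none
L5 follow_wall: active, inhibitor → wire = none
actuator = none
position: (5, 2) + none = (5, 2)

5 2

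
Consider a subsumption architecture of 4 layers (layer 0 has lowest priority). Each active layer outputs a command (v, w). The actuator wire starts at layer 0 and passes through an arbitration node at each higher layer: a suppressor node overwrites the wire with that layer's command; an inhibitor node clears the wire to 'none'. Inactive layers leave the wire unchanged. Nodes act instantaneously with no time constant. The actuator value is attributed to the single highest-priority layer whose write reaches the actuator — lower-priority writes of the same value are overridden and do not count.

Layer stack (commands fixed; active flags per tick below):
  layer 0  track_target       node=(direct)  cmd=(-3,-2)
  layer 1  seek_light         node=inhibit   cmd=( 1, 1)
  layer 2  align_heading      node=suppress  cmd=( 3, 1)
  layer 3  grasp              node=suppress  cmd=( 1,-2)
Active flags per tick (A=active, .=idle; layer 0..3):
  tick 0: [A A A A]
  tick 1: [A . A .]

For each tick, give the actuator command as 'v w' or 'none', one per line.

tick 0:
  layer 0 (track_target) active — direct: (-3, -2)
  layer 1 (seek_light) active — inhibits: none
  layer 2 (align_heading) active — suppresses: (3, 1)
  layer 3 (grasp) active — suppresses: (1, -2)
  → actuator (1, -2)
tick 1:
  layer 0 (track_target) active — direct: (-3, -2)
  layer 1 (seek_light) idle — unchanged: (-3, -2)
  layer 2 (align_heading) active — suppresses: (3, 1)
  layer 3 (grasp) idle — unchanged: (3, 1)
  → actuator (3, 1)

1 -2
3 1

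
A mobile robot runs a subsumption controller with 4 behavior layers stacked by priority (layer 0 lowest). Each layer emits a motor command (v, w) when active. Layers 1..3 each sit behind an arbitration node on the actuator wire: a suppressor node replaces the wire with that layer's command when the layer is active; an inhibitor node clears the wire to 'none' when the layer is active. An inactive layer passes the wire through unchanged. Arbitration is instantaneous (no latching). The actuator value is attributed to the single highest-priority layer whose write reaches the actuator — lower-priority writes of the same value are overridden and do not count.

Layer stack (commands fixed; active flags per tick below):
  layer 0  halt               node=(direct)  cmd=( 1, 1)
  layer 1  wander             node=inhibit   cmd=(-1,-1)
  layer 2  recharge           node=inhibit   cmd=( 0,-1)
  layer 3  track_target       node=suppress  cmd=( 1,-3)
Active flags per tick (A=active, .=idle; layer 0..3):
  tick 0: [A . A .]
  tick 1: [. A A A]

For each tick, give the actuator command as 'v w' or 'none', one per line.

tick 0:
  layer 0 (halt) active — direct: (1, 1)
  layer 1 (wander) idle — unchanged: (1, 1)
  layer 2 (recharge) active — inhibits: none
  layer 3 (track_target) idle — unchanged: none
  → actuator none
tick 1:
  layer 0 (halt) idle — none
  layer 1 (wander) active — inhibits: none
  layer 2 (recharge) active — inhibits: none
  layer 3 (track_target) active — suppresses: (1, -3)
  → actuator (1, -3)

none
1 -3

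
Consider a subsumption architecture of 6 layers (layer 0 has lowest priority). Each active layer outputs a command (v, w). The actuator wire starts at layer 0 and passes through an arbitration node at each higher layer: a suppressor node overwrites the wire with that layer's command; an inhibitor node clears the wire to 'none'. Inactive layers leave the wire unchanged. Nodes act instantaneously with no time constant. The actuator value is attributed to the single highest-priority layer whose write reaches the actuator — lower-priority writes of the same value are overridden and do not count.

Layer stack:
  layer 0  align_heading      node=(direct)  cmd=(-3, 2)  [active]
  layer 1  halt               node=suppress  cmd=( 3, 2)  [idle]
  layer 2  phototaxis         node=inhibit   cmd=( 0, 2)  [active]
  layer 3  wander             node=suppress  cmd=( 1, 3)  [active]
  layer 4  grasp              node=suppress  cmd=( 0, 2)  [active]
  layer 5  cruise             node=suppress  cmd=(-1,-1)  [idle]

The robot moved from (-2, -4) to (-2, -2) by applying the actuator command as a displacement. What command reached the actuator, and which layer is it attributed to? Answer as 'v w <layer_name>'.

displacement = (-2, -2) − (-2, -4) = (0, 2)
[0] align_heading on; wire := (-3, 2)
[1] halt off; pass (-3, 2)
[2] phototaxis on (inhibit); wire := none
[3] wander on (suppress); wire := (1, 3)
[4] grasp on (suppress); wire := (0, 2)
[5] cruise off; pass (0, 2)
output (0, 2) — from layer 4 (grasp)

0 2 grasp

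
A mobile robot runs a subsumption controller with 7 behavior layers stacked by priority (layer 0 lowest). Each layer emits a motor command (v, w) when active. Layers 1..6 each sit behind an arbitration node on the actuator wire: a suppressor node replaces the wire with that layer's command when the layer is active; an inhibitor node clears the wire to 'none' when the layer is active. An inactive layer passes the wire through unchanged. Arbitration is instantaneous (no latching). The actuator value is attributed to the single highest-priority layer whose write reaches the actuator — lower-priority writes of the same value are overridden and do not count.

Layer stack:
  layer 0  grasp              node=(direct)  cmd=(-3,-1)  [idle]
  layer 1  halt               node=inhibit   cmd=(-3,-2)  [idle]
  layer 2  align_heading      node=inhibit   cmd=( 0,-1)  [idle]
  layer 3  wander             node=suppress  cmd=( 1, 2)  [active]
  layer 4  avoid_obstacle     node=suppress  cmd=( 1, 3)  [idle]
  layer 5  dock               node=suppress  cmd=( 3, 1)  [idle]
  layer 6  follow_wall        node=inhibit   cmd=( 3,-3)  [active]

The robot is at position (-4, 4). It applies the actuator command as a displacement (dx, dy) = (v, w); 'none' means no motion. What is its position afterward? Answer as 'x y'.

-4 4

L0 grasp: idle → wire = none
L1 halt: idle → wire stays none
L2 align_heading: idle → wire stays none
L3 wander: active, suppressor → wire = (1, 2)
L4 avoid_obstacle: idle → wire stays (1, 2)
L5 dock: idle → wire stays (1, 2)
L6 follow_wall: active, inhibitor → wire = none
actuator = none
position: (-4, 4) + none = (-4, 4)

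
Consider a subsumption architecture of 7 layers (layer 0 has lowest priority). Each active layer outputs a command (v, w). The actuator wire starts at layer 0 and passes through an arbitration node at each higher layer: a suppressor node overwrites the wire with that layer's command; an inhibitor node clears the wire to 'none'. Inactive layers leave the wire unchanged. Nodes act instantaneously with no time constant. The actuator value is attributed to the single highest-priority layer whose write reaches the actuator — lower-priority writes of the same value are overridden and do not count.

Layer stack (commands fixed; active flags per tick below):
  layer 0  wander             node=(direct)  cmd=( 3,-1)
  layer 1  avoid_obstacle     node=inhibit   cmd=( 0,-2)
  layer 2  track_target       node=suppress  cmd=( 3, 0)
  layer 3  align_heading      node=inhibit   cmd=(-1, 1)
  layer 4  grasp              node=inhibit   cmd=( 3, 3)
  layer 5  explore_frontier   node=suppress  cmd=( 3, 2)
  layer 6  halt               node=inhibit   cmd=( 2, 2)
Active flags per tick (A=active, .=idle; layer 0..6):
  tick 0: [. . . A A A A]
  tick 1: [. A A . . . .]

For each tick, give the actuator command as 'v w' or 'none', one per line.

tick 0:
  layer 0 (wander) idle — none
  layer 1 (avoid_obstacle) idle — unchanged: none
  layer 2 (track_target) idle — unchanged: none
  layer 3 (align_heading) active — inhibits: none
  layer 4 (grasp) active — inhibits: none
  layer 5 (explore_frontier) active — suppresses: (3, 2)
  layer 6 (halt) active — inhibits: none
  → actuator none
tick 1:
  layer 0 (wander) idle — none
  layer 1 (avoid_obstacle) active — inhibits: none
  layer 2 (track_target) active — suppresses: (3, 0)
  layer 3 (align_heading) idle — unchanged: (3, 0)
  layer 4 (grasp) idle — unchanged: (3, 0)
  layer 5 (explore_frontier) idle — unchanged: (3, 0)
  layer 6 (halt) idle — unchanged: (3, 0)
  → actuator (3, 0)

none
3 0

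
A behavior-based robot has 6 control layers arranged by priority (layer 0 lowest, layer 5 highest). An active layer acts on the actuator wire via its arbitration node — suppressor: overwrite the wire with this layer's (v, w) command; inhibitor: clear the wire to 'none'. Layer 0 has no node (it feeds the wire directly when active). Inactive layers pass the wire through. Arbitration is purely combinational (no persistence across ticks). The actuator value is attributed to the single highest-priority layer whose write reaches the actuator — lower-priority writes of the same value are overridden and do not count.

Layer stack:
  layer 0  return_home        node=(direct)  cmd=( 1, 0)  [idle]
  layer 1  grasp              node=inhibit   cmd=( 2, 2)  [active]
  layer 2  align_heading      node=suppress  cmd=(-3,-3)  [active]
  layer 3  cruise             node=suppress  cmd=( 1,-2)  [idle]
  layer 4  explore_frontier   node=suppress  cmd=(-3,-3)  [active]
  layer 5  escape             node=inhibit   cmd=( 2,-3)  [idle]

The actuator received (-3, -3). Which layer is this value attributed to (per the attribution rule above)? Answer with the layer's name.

explore_frontier

layer 0 (return_home) idle — none
layer 1 (grasp) active — inhibits: none
layer 2 (align_heading) active — suppresses: (-3, -3)
layer 3 (cruise) idle — unchanged: (-3, -3)
layer 4 (explore_frontier) active — suppresses: (-3, -3)
layer 5 (escape) idle — unchanged: (-3, -3)
→ actuator (-3, -3)
last writer: layer 4 = explore_frontier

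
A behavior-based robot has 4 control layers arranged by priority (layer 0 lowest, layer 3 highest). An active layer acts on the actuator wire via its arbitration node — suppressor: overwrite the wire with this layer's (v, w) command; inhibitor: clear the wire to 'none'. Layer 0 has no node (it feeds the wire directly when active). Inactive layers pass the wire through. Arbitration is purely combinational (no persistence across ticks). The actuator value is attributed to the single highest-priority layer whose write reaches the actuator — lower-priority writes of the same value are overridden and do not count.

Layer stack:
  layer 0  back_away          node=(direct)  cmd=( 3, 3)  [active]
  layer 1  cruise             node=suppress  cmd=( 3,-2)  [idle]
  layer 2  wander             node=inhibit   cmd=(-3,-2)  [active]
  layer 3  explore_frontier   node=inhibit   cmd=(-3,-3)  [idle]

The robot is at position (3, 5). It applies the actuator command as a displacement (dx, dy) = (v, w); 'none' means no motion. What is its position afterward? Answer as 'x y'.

[0] back_away on; wire := (3, 3)
[1] cruise off; pass (3, 3)
[2] wander on (inhibit); wire := none
[3] explore_frontier off; pass none
output none
position: (3, 5) + none = (3, 5)

3 5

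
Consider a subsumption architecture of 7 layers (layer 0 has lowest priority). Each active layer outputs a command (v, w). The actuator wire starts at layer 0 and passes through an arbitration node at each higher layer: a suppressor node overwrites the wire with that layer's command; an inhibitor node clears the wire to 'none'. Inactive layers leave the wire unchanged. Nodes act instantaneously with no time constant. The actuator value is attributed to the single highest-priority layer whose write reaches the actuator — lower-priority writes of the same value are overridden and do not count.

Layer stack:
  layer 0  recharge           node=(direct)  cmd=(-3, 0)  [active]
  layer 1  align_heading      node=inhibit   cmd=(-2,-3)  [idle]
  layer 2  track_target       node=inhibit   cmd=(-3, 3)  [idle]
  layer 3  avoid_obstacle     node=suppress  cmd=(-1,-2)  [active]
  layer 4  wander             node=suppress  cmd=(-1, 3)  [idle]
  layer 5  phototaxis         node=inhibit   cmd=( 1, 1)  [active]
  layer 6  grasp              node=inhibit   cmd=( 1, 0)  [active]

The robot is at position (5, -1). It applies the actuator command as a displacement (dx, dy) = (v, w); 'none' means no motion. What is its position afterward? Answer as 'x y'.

5 -1

layer 0 (recharge) active — direct: (-3, 0)
layer 1 (align_heading) idle — unchanged: (-3, 0)
layer 2 (track_target) idle — unchanged: (-3, 0)
layer 3 (avoid_obstacle) active — suppresses: (-1, -2)
layer 4 (wander) idle — unchanged: (-1, -2)
layer 5 (phototaxis) active — inhibits: none
layer 6 (grasp) active — inhibits: none
→ actuator none
position: (5, -1) + none = (5, -1)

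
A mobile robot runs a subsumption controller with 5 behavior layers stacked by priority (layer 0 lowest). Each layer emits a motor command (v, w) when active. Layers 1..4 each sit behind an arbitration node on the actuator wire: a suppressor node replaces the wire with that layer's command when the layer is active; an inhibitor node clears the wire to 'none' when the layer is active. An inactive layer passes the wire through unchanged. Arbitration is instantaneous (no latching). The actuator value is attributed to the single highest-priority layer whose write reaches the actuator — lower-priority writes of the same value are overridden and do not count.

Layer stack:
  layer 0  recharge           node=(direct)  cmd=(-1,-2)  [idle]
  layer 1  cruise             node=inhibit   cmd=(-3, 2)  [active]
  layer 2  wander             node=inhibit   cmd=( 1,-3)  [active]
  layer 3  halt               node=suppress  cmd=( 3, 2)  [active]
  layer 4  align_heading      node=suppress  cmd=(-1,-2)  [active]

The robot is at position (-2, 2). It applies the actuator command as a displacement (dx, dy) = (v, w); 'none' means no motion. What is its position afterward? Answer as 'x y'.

[0] recharge off; wire := none
[1] cruise on (inhibit); wire := none
[2] wander on (inhibit); wire := none
[3] halt on (suppress); wire := (3, 2)
[4] align_heading on (suppress); wire := (-1, -2)
output (-1, -2)
position: (-2, 2) + (-1, -2) = (-3, 0)

-3 0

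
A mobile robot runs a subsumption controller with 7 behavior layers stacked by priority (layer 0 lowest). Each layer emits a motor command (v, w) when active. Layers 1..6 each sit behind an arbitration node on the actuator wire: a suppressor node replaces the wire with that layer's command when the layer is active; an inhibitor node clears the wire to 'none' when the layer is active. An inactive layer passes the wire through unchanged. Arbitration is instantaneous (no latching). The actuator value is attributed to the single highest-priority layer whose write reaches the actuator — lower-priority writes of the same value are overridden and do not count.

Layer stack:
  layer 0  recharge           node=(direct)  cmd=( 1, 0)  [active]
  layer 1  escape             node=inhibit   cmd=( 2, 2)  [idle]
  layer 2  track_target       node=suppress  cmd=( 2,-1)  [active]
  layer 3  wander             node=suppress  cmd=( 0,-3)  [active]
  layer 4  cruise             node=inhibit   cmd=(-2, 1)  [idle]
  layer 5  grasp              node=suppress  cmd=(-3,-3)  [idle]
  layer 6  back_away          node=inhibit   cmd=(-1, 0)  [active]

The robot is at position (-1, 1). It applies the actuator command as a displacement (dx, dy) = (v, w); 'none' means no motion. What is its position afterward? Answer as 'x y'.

L0 recharge: active, feeds wire = (1, 0)
L1 escape: idle → wire stays (1, 0)
L2 track_target: active, suppressor → wire = (2, -1)
L3 wander: active, suppressor → wire = (0, -3)
L4 cruise: idle → wire stays (0, -3)
L5 grasp: idle → wire stays (0, -3)
L6 back_away: active, inhibitor → wire = none
actuator = none
position: (-1, 1) + none = (-1, 1)

-1 1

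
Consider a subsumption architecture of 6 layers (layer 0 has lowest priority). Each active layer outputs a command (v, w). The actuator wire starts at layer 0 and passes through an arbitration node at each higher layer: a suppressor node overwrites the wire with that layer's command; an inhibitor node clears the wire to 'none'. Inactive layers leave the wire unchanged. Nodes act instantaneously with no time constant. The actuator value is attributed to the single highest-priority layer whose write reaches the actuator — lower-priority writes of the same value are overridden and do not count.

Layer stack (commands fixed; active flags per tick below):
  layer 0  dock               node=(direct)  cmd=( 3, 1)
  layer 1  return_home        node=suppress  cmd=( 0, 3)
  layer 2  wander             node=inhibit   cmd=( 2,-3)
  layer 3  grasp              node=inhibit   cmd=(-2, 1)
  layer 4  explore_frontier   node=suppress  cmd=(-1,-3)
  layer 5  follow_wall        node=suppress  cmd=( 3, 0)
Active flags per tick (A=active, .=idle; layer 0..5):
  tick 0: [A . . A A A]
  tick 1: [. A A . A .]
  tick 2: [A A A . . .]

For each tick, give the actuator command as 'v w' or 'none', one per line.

tick 0:
  L0 dock: active, feeds wire = (3, 1)
  L1 return_home: idle → wire stays (3, 1)
  L2 wander: idle → wire stays (3, 1)
  L3 grasp: active, inhibitor → wire = none
  L4 explore_frontier: active, suppressor → wire = (-1, -3)
  L5 follow_wall: active, suppressor → wire = (3, 0)
  actuator = (3, 0)
tick 1:
  L0 dock: idle → wire = none
  L1 return_home: active, suppressor → wire = (0, 3)
  L2 wander: active, inhibitor → wire = none
  L3 grasp: idle → wire stays none
  L4 explore_frontier: active, suppressor → wire = (-1, -3)
  L5 follow_wall: idle → wire stays (-1, -3)
  actuator = (-1, -3)
tick 2:
  L0 dock: active, feeds wire = (3, 1)
  L1 return_home: active, suppressor → wire = (0, 3)
  L2 wander: active, inhibitor → wire = none
  L3 grasp: idle → wire stays none
  L4 explore_frontier: idle → wire stays none
  L5 follow_wall: idle → wire stays none
  actuator = none

3 0
-1 -3
none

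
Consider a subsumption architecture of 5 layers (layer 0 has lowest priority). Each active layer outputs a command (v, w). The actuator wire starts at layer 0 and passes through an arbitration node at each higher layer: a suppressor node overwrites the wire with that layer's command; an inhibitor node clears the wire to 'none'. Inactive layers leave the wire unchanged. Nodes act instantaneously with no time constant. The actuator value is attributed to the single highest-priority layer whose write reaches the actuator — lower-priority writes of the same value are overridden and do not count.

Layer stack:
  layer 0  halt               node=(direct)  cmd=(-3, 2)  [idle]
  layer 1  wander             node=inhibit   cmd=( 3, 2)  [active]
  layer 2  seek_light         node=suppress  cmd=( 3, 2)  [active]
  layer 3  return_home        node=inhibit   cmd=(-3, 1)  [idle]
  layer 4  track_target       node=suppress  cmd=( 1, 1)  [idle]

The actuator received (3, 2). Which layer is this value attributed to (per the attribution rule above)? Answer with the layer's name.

layer 0 (halt) idle — none
layer 1 (wander) active — inhibits: none
layer 2 (seek_light) active — suppresses: (3, 2)
layer 3 (return_home) idle — unchanged: (3, 2)
layer 4 (track_target) idle — unchanged: (3, 2)
→ actuator (3, 2)
last writer: layer 2 = seek_light

seek_light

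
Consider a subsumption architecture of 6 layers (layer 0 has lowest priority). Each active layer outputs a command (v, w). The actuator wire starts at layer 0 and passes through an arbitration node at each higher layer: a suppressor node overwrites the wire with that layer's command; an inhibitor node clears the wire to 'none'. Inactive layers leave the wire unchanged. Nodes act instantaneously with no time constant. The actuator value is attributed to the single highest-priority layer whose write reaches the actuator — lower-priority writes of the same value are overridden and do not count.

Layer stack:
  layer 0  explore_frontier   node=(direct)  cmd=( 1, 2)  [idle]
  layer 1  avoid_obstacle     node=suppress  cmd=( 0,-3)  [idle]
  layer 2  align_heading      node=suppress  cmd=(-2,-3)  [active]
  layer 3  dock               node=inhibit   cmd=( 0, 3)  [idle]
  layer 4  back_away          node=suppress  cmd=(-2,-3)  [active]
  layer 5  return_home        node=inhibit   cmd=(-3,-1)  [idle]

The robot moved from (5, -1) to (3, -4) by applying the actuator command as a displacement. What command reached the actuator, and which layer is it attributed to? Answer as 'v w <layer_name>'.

-2 -3 back_away

displacement = (3, -4) − (5, -1) = (-2, -3)
L0 explore_frontier: idle → wire = none
L1 avoid_obstacle: idle → wire stays none
L2 align_heading: active, suppressor → wire = (-2, -3)
L3 dock: idle → wire stays (-2, -3)
L4 back_away: active, suppressor → wire = (-2, -3)
L5 return_home: idle → wire stays (-2, -3)
actuator = (-2, -3) — from layer 4 (back_away)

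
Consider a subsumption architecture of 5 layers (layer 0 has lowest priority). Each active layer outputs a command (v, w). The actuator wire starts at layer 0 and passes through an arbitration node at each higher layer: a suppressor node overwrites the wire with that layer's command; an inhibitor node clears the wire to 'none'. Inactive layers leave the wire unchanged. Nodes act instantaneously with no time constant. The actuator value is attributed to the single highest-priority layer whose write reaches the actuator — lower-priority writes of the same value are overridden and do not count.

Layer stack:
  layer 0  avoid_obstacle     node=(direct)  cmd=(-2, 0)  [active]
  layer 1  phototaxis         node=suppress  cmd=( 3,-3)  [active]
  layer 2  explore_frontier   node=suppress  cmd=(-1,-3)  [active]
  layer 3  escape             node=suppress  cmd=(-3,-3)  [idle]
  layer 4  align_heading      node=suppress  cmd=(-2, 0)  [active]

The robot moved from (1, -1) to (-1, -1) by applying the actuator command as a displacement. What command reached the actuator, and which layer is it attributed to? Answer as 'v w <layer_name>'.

displacement = (-1, -1) − (1, -1) = (-2, 0)
[0] avoid_obstacle on; wire := (-2, 0)
[1] phototaxis on (suppress); wire := (3, -3)
[2] explore_frontier on (suppress); wire := (-1, -3)
[3] escape off; pass (-1, -3)
[4] align_heading on (suppress); wire := (-2, 0)
output (-2, 0) — from layer 4 (align_heading)

-2 0 align_heading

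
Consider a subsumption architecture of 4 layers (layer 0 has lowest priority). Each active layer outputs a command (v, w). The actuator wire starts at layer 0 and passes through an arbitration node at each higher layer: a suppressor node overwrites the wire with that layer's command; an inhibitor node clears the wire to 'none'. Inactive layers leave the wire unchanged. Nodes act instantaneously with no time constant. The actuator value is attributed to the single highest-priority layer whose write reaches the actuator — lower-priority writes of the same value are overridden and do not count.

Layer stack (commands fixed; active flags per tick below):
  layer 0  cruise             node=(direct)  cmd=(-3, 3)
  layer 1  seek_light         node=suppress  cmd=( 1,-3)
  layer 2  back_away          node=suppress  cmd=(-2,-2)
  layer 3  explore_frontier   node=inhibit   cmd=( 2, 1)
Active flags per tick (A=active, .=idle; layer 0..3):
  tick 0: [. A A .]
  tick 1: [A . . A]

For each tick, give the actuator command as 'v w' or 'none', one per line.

-2 -2
none

tick 0:
  layer 0 (cruise) idle — none
  layer 1 (seek_light) active — suppresses: (1, -3)
  layer 2 (back_away) active — suppresses: (-2, -2)
  layer 3 (explore_frontier) idle — unchanged: (-2, -2)
  → actuator (-2, -2)
tick 1:
  layer 0 (cruise) active — direct: (-3, 3)
  layer 1 (seek_light) idle — unchanged: (-3, 3)
  layer 2 (back_away) idle — unchanged: (-3, 3)
  layer 3 (explore_frontier) active — inhibits: none
  → actuator none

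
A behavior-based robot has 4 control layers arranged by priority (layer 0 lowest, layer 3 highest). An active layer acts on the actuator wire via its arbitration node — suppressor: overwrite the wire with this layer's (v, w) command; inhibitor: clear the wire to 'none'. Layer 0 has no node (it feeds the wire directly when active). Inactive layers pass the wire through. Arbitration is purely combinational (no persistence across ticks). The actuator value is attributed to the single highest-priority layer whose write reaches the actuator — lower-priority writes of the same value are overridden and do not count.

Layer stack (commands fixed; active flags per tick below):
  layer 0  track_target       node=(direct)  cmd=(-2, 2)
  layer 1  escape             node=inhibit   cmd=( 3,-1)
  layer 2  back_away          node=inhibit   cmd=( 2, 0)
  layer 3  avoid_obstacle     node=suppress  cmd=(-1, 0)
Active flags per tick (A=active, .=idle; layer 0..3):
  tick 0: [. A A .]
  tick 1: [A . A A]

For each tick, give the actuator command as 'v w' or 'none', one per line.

tick 0:
  L0 track_target: idle → wire = none
  L1 escape: active, inhibitor → wire = none
  L2 back_away: active, inhibitor → wire = none
  L3 avoid_obstacle: idle → wire stays none
  actuator = none
tick 1:
  L0 track_target: active, feeds wire = (-2, 2)
  L1 escape: idle → wire stays (-2, 2)
  L2 back_away: active, inhibitor → wire = none
  L3 avoid_obstacle: active, suppressor → wire = (-1, 0)
  actuator = (-1, 0)

none
-1 0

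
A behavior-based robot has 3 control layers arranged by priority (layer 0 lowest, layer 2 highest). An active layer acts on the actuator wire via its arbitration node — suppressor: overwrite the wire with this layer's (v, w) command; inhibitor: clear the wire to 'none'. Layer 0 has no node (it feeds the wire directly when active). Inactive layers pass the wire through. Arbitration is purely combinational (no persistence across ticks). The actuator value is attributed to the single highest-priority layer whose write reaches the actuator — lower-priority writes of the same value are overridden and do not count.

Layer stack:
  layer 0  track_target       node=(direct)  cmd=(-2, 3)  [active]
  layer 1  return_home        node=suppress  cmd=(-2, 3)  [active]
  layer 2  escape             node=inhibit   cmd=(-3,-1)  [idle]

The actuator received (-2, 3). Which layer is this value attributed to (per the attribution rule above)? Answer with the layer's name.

return_home

[0] track_target on; wire := (-2, 3)
[1] return_home on (suppress); wire := (-2, 3)
[2] escape off; pass (-2, 3)
output (-2, 3)
last writer: layer 1 = return_home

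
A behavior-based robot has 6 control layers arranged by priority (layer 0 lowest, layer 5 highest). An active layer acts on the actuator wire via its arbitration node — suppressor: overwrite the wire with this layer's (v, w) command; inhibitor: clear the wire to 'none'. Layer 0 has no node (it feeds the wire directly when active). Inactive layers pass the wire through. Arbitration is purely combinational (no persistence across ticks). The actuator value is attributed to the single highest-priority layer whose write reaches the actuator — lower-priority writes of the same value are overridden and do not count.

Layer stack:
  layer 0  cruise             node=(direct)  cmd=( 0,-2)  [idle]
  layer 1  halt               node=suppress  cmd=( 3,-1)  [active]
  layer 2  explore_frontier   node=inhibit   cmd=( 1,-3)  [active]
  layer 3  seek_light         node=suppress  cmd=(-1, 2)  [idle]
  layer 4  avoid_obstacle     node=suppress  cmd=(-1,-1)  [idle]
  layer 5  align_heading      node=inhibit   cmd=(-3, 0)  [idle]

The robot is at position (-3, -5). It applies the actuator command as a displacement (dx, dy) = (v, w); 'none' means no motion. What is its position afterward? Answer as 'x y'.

[0] cruise off; wire := none
[1] halt on (suppress); wire := (3, -1)
[2] explore_frontier on (inhibit); wire := none
[3] seek_light off; pass none
[4] avoid_obstacle off; pass none
[5] align_heading off; pass none
output none
position: (-3, -5) + none = (-3, -5)

-3 -5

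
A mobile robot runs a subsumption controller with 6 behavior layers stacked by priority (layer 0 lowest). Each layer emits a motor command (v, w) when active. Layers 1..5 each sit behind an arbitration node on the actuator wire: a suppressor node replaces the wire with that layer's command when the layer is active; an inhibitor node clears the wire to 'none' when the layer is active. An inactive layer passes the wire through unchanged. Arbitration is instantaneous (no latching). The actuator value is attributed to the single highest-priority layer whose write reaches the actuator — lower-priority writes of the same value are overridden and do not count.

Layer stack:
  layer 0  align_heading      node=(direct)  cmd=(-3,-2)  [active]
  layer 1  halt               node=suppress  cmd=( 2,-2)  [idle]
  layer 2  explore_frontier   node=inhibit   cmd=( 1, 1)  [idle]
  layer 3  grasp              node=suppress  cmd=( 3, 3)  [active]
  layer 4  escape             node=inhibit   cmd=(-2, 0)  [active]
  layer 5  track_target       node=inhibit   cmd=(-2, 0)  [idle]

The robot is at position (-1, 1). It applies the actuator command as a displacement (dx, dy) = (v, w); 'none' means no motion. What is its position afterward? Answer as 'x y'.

layer 0 (align_heading) active — direct: (-3, -2)
layer 1 (halt) idle — unchanged: (-3, -2)
layer 2 (explore_frontier) idle — unchanged: (-3, -2)
layer 3 (grasp) active — suppresses: (3, 3)
layer 4 (escape) active — inhibits: none
layer 5 (track_target) idle — unchanged: none
→ actuator none
position: (-1, 1) + none = (-1, 1)

-1 1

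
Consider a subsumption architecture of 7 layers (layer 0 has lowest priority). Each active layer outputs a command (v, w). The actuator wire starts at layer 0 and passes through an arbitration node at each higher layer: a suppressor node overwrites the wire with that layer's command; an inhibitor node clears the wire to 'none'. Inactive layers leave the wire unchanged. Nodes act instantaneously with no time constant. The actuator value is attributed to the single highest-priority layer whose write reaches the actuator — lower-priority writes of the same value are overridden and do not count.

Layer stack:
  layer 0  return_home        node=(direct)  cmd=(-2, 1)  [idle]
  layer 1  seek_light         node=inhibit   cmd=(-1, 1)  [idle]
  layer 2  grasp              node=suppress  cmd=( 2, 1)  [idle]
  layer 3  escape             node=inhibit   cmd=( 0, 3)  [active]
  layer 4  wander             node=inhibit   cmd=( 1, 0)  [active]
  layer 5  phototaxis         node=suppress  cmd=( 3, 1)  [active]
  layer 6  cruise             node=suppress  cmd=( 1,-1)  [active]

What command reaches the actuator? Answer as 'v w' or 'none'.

1 -1

L0 return_home: idle → wire = none
L1 seek_light: idle → wire stays none
L2 grasp: idle → wire stays none
L3 escape: active, inhibitor → wire = none
L4 wander: active, inhibitor → wire = none
L5 phototaxis: active, suppressor → wire = (3, 1)
L6 cruise: active, suppressor → wire = (1, -1)
actuator = (1, -1)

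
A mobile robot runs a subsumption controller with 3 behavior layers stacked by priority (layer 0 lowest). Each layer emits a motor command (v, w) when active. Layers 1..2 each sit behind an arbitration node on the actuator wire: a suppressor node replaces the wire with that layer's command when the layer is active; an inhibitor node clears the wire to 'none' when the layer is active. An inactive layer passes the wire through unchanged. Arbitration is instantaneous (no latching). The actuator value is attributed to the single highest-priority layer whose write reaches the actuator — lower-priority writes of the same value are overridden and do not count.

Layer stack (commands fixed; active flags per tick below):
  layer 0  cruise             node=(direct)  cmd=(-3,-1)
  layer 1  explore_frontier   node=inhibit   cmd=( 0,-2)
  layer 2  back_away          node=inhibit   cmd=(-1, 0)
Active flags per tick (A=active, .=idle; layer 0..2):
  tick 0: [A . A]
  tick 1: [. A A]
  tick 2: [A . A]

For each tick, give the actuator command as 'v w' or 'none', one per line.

tick 0:
  layer 0 (cruise) active — direct: (-3, -1)
  layer 1 (explore_frontier) idle — unchanged: (-3, -1)
  layer 2 (back_away) active — inhibits: none
  → actuator none
tick 1:
  layer 0 (cruise) idle — none
  layer 1 (explore_frontier) active — inhibits: none
  layer 2 (back_away) active — inhibits: none
  → actuator none
tick 2:
  layer 0 (cruise) active — direct: (-3, -1)
  layer 1 (explore_frontier) idle — unchanged: (-3, -1)
  layer 2 (back_away) active — inhibits: none
  → actuator none

none
none
none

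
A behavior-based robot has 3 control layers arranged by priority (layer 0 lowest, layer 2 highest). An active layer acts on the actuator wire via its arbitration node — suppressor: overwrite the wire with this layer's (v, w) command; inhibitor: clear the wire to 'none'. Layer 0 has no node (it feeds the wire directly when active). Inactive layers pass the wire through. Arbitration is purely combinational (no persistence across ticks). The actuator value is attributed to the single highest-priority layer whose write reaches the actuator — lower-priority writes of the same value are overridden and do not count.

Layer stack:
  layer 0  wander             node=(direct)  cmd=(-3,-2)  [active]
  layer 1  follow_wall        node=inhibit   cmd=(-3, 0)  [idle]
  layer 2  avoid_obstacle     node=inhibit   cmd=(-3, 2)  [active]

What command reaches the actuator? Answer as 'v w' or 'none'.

none

[0] wander on; wire := (-3, -2)
[1] follow_wall off; pass (-3, -2)
[2] avoid_obstacle on (inhibit); wire := none
output none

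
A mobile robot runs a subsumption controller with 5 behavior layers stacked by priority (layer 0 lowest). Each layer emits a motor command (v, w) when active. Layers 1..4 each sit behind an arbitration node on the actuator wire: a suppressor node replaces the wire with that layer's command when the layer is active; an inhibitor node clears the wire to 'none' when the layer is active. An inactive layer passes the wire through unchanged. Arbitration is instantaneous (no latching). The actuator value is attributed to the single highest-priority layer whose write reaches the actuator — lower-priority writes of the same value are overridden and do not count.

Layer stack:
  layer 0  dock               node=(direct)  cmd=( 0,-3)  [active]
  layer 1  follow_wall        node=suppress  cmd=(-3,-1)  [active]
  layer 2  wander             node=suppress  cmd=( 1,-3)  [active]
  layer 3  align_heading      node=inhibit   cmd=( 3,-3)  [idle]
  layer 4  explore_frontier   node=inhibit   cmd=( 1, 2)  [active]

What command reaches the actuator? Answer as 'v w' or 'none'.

none

[0] dock on; wire := (0, -3)
[1] follow_wall on (suppress); wire := (-3, -1)
[2] wander on (suppress); wire := (1, -3)
[3] align_heading off; pass (1, -3)
[4] explore_frontier on (inhibit); wire := none
output none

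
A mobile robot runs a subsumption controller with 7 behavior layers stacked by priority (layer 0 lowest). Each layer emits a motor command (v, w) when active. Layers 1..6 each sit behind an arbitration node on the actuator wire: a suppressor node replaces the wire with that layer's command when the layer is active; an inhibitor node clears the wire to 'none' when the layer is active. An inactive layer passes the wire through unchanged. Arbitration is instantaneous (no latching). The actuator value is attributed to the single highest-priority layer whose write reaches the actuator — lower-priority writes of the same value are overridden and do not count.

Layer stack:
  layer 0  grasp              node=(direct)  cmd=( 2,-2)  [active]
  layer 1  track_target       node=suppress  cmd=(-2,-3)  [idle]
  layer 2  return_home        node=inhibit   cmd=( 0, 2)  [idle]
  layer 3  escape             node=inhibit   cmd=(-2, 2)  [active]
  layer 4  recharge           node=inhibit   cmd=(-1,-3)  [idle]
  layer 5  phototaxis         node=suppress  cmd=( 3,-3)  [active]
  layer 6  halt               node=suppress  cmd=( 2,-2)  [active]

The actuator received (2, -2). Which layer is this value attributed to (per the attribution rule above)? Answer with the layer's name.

halt

layer 0 (grasp) active — direct: (2, -2)
layer 1 (track_target) idle — unchanged: (2, -2)
layer 2 (return_home) idle — unchanged: (2, -2)
layer 3 (escape) active — inhibits: none
layer 4 (recharge) idle — unchanged: none
layer 5 (phototaxis) active — suppresses: (3, -3)
layer 6 (halt) active — suppresses: (2, -2)
→ actuator (2, -2)
last writer: layer 6 = halt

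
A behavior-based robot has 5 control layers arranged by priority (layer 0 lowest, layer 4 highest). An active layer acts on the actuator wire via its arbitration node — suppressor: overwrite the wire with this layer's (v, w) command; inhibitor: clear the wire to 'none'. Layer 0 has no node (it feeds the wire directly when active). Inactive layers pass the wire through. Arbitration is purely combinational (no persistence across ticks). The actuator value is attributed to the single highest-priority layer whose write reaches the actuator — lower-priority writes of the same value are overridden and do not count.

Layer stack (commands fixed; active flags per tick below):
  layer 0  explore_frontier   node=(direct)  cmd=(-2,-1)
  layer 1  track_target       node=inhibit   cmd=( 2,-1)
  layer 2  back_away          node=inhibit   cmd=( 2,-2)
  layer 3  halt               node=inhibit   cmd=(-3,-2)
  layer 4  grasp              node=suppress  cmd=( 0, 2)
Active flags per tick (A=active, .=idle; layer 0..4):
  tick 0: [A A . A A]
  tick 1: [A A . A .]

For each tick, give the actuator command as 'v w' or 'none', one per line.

tick 0:
  L0 explore_frontier: active, feeds wire = (-2, -1)
  L1 track_target: active, inhibitor → wire = none
  L2 back_away: idle → wire stays none
  L3 halt: active, inhibitor → wire = none
  L4 grasp: active, suppressor → wire = (0, 2)
  actuator = (0, 2)
tick 1:
  L0 explore_frontier: active, feeds wire = (-2, -1)
  L1 track_target: active, inhibitor → wire = none
  L2 back_away: idle → wire stays none
  L3 halt: active, inhibitor → wire = none
  L4 grasp: idle → wire stays none
  actuator = none

0 2
none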